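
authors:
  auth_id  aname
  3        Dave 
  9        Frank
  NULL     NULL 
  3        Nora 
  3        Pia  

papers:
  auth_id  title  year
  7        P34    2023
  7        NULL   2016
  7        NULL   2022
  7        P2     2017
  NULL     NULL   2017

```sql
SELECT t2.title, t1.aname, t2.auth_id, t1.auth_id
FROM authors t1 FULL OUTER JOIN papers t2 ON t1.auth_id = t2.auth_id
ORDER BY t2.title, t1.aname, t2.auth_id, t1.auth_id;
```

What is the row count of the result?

FULL OUTER JOIN keeps every row from both sides; unmatched rows get NULL for the other side's columns.
Matching on t1.auth_id = t2.auth_id. A NULL in a compared column never satisfies the condition.
- t1[0] auth_id=3 → no match; kept with NULLs on the t2 side.
- t1[1] auth_id=9 → no match; kept with NULLs on the t2 side.
- t1[2] auth_id=NULL → no match; kept with NULLs on the t2 side.
- t1[3] auth_id=3 → no match; kept with NULLs on the t2 side.
- t1[4] auth_id=3 → no match; kept with NULLs on the t2 side.
- 5 row(s) from t2 found no t1 partner → padded with NULL.
Total: 0 matched + 10 padded = 10 rows.

10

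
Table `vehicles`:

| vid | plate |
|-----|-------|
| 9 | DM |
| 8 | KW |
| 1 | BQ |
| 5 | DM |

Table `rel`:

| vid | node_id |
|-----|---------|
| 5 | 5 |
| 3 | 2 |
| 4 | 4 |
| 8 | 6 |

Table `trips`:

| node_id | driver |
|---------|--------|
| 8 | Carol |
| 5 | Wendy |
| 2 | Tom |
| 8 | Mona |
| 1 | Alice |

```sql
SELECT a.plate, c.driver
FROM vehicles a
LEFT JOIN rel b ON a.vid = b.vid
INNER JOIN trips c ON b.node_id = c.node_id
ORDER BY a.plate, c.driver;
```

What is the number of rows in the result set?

Evaluate left to right. First `vehicles a LEFT JOIN rel b` on vid: 4 row(s).
Then INNER JOIN `trips c` on node_id: keep only rows whose b.node_id appears in c.
Result: 1 row(s).

1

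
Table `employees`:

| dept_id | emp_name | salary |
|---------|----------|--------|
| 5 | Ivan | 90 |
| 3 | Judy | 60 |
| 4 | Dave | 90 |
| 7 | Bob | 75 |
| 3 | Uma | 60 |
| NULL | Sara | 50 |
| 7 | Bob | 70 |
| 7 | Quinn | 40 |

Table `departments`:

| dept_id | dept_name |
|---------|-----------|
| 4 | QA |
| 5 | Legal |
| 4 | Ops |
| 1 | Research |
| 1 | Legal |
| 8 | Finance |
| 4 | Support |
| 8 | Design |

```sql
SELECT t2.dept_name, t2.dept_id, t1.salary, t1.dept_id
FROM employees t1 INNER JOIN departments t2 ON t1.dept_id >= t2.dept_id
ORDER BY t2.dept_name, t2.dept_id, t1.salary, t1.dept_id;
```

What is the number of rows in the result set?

INNER JOIN keeps only pairs where the ON condition holds.
Matching on t1.dept_id >= t2.dept_id. A NULL in a compared column never satisfies the condition.
Matched pairs: 33.
Total: 33 rows.

33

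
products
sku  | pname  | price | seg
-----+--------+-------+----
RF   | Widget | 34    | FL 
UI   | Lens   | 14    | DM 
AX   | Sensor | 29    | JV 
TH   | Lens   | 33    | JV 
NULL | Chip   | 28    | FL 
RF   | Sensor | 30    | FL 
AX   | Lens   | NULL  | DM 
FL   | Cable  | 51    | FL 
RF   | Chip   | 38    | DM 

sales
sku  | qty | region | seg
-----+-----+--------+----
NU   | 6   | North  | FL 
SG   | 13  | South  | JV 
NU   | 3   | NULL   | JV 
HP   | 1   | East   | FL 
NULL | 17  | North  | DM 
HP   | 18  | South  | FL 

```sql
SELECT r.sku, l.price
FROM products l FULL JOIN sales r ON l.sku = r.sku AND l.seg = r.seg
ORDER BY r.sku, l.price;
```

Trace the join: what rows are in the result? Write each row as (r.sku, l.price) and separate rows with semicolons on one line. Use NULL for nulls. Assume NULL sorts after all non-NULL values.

FULL OUTER JOIN keeps every row from both sides; unmatched rows get NULL for the other side's columns.
Matching on l.sku = r.sku AND l.seg = r.seg. A NULL in a compared column never satisfies the condition.
Matched pairs: 0; unmatched l rows kept: 9; unmatched r rows kept: 6.

(HP, NULL); (HP, NULL); (NU, NULL); (NU, NULL); (SG, NULL); (NULL, 14); (NULL, 28); (NULL, 29); (NULL, 30); (NULL, 33); (NULL, 34); (NULL, 38); (NULL, 51); (NULL, NULL); (NULL, NULL)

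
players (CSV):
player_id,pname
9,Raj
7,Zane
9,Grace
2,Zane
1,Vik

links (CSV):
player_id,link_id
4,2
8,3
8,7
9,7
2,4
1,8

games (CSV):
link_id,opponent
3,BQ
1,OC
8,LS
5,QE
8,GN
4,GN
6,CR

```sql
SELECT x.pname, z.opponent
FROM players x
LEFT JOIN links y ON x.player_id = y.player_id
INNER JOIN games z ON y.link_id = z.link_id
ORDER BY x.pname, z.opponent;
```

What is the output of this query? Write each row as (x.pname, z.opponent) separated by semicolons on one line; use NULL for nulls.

Joins associate left-to-right: players LEFT JOIN links on player_id gives 5 intermediate row(s).
Then INNER JOIN `games z` on link_id: keep only rows whose y.link_id appears in z.

(Vik, GN); (Vik, LS); (Zane, GN)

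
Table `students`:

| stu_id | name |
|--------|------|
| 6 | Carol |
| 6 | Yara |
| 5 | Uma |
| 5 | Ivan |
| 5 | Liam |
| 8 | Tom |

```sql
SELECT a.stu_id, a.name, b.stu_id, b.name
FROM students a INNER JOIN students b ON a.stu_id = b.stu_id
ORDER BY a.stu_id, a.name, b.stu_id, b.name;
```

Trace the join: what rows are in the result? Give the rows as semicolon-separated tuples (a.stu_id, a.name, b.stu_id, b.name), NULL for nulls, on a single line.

INNER JOIN keeps only pairs where the ON condition holds.
Matching on a.stu_id = b.stu_id.
- a[0] stu_id=6 → 2 match(es) in b → 2 row(s).
- a[1] stu_id=6 → 2 match(es) in b → 2 row(s).
- a[2] stu_id=5 → 3 match(es) in b → 3 row(s).
- a[3] stu_id=5 → 3 match(es) in b → 3 row(s).
- a[4] stu_id=5 → 3 match(es) in b → 3 row(s).
- a[5] stu_id=8 → 1 match(es) in b → 1 row(s).

(5, Ivan, 5, Ivan); (5, Ivan, 5, Liam); (5, Ivan, 5, Uma); (5, Liam, 5, Ivan); (5, Liam, 5, Liam); (5, Liam, 5, Uma); (5, Uma, 5, Ivan); (5, Uma, 5, Liam); (5, Uma, 5, Uma); (6, Carol, 6, Carol); (6, Carol, 6, Yara); (6, Yara, 6, Carol); (6, Yara, 6, Yara); (8, Tom, 8, Tom)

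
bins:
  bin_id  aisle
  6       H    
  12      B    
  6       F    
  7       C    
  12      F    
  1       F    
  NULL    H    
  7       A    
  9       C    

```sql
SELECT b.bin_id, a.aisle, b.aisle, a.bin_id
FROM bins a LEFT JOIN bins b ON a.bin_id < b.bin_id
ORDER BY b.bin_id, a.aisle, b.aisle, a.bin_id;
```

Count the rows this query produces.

28

LEFT JOIN keeps every row from `bins a`; unmatched rows get NULL for `bins b`'s columns.
Matching on a.bin_id < b.bin_id. A NULL in a compared column never satisfies the condition.
- a (bin_id=6) pairs with 5 row(s) of b.
- a (bin_id=12) has no partner → padded with NULL.
- a (bin_id=6) pairs with 5 row(s) of b.
- a (bin_id=7) pairs with 3 row(s) of b.
- a (bin_id=12) has no partner → padded with NULL.
- a (bin_id=1) pairs with 7 row(s) of b.
- a (bin_id=NULL) has no partner → padded with NULL.
- a (bin_id=7) pairs with 3 row(s) of b.
- a (bin_id=9) pairs with 2 row(s) of b.
Total: 25 matched + 3 padded = 28 rows.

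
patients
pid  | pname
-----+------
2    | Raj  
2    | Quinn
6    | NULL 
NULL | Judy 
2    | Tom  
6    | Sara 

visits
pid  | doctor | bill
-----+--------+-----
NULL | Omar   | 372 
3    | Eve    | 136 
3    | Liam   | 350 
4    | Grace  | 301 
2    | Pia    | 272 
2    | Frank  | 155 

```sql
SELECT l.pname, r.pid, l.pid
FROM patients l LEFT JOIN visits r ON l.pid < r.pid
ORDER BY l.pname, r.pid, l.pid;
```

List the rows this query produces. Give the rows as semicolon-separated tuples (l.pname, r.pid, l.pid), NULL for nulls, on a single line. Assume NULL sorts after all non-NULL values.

(Judy, NULL, NULL); (Quinn, 3, 2); (Quinn, 3, 2); (Quinn, 4, 2); (Raj, 3, 2); (Raj, 3, 2); (Raj, 4, 2); (Sara, NULL, 6); (Tom, 3, 2); (Tom, 3, 2); (Tom, 4, 2); (NULL, NULL, 6)

LEFT JOIN keeps every row from `patients`; unmatched rows get NULL for `visits`'s columns.
Matching on l.pid < r.pid. A NULL in a compared column never satisfies the condition.
Matched pairs: 9; unmatched l rows kept: 3.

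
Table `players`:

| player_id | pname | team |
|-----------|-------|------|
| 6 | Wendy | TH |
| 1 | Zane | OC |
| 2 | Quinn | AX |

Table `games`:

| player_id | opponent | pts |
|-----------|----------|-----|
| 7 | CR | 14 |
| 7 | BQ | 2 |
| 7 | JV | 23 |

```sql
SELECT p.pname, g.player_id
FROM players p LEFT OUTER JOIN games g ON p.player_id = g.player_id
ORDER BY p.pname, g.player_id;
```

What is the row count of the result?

3

LEFT JOIN keeps every row from `players`; unmatched rows get NULL for `games`'s columns.
Matching on p.player_id = g.player_id.
Matched pairs: 0; unmatched p rows kept: 3.
Total: 0 matched + 3 padded = 3 rows.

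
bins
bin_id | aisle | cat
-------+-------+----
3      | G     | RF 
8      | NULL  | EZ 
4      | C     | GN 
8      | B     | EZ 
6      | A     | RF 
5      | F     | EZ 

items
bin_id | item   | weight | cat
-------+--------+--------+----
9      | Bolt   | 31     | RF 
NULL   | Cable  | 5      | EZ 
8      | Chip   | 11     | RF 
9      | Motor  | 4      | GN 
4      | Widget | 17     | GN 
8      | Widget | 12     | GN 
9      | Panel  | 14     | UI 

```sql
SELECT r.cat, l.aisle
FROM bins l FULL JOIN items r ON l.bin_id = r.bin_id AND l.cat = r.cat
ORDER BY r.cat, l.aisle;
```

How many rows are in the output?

12

FULL OUTER JOIN keeps every row from both sides; unmatched rows get NULL for the other side's columns.
Matching on l.bin_id = r.bin_id AND l.cat = r.cat. A NULL in a compared column never satisfies the condition.
- l row (bin_id=3, cat=RF): no match → kept, r columns NULL.
- l row (bin_id=8, cat=EZ): no match → kept, r columns NULL.
- l row (bin_id=4, cat=GN): matches 1 r row(s) → 1 output row(s).
- l row (bin_id=8, cat=EZ): no match → kept, r columns NULL.
- l row (bin_id=6, cat=RF): no match → kept, r columns NULL.
- l row (bin_id=5, cat=EZ): no match → kept, r columns NULL.
- plus 6 unmatched r row(s), each kept with NULL l columns.
Total: 1 matched + 11 padded = 12 rows.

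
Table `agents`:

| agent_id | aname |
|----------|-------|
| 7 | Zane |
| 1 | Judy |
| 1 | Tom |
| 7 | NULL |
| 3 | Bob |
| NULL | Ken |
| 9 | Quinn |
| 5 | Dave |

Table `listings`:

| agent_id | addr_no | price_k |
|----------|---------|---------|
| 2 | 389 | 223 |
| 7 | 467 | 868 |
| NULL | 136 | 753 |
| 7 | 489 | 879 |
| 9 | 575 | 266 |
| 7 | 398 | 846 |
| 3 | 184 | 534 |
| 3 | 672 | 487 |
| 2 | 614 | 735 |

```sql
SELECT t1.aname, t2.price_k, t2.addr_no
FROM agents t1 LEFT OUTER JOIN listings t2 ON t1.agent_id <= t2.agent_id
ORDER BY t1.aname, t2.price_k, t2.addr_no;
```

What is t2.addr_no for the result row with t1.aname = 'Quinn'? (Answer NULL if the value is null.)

LEFT JOIN keeps every row from `agents`; unmatched rows get NULL for `listings`'s columns.
Matching on t1.agent_id <= t2.agent_id. A NULL in a compared column never satisfies the condition.
- t1[0] agent_id=7 → 4 match(es) in t2 → 4 row(s).
- t1[1] agent_id=1 → 8 match(es) in t2 → 8 row(s).
- t1[2] agent_id=1 → 8 match(es) in t2 → 8 row(s).
- t1[3] agent_id=7 → 4 match(es) in t2 → 4 row(s).
- t1[4] agent_id=3 → 6 match(es) in t2 → 6 row(s).
- t1[5] agent_id=NULL → no match; kept with NULLs on the t2 side.
- t1[6] agent_id=9 → 1 match(es) in t2 → 1 row(s).
- t1[7] agent_id=5 → 4 match(es) in t2 → 4 row(s).

575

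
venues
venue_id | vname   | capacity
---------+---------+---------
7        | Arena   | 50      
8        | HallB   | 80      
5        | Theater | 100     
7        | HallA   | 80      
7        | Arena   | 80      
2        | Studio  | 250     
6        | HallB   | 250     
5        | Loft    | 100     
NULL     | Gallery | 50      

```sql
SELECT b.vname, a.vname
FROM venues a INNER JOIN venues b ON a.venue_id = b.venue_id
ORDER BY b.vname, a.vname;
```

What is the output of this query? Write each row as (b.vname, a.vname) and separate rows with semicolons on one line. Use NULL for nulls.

(Arena, Arena); (Arena, Arena); (Arena, Arena); (Arena, Arena); (Arena, HallA); (Arena, HallA); (HallA, Arena); (HallA, Arena); (HallA, HallA); (HallB, HallB); (HallB, HallB); (Loft, Loft); (Loft, Theater); (Studio, Studio); (Theater, Loft); (Theater, Theater)

INNER JOIN keeps only pairs where the ON condition holds.
Matching on a.venue_id = b.venue_id. A NULL in a compared column never satisfies the condition.
- a[0] venue_id=7 → 3 match(es) in b → 3 row(s).
- a[1] venue_id=8 → 1 match(es) in b → 1 row(s).
- a[2] venue_id=5 → 2 match(es) in b → 2 row(s).
- a[3] venue_id=7 → 3 match(es) in b → 3 row(s).
- a[4] venue_id=7 → 3 match(es) in b → 3 row(s).
- a[5] venue_id=2 → 1 match(es) in b → 1 row(s).
- a[6] venue_id=6 → 1 match(es) in b → 1 row(s).
- a[7] venue_id=5 → 2 match(es) in b → 2 row(s).
- a[8] venue_id=NULL → no match; dropped.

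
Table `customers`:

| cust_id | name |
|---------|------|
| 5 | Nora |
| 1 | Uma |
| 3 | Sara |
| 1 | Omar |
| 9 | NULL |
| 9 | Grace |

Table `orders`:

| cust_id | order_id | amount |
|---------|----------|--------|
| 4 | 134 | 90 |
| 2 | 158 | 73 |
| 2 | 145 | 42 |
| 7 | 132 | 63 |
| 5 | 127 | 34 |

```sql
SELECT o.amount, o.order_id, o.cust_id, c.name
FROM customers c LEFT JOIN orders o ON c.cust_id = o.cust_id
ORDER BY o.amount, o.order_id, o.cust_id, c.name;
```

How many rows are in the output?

6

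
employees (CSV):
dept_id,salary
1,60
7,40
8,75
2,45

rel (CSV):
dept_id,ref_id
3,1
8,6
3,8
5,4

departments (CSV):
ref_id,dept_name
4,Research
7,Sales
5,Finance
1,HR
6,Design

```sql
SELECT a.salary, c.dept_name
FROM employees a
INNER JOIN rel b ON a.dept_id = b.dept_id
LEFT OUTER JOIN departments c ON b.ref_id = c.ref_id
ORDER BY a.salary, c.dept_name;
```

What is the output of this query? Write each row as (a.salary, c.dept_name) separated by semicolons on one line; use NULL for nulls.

(75, Design)

Step 1 — a INNER JOIN b on dept_id → 1 row(s).
Then LEFT JOIN `departments c` on ref_id: each of those 1 rows is kept; rows whose b.ref_id has no match in c get NULL for c's columns.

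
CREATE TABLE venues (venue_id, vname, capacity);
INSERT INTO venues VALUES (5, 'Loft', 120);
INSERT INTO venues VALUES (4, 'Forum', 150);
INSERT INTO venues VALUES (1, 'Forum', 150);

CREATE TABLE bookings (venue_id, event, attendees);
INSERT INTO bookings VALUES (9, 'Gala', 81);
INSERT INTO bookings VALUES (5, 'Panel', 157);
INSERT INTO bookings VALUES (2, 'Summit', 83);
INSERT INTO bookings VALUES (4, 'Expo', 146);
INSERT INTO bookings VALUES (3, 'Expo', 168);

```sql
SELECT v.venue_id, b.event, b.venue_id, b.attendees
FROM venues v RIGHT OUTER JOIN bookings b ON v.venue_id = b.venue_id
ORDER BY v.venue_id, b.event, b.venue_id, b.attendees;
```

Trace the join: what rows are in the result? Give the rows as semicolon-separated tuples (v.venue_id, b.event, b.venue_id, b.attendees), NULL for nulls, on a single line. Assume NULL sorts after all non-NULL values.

RIGHT JOIN keeps every row from `bookings`; unmatched rows get NULL for `venues`'s columns.
Matching on v.venue_id = b.venue_id.
- v[0] venue_id=5 → 1 match(es) in b → 1 row(s).
- v[1] venue_id=4 → 1 match(es) in b → 1 row(s).
- v[2] venue_id=1 → no match.
- 3 b row(s) had no v match → kept, v columns NULL.
After projecting and ordering:
v.venue_id | b.event | b.venue_id | b.attendees
4 | Expo | 4 | 146
5 | Panel | 5 | 157
NULL | Expo | 3 | 168
NULL | Gala | 9 | 81
NULL | Summit | 2 | 83

(4, Expo, 4, 146); (5, Panel, 5, 157); (NULL, Expo, 3, 168); (NULL, Gala, 9, 81); (NULL, Summit, 2, 83)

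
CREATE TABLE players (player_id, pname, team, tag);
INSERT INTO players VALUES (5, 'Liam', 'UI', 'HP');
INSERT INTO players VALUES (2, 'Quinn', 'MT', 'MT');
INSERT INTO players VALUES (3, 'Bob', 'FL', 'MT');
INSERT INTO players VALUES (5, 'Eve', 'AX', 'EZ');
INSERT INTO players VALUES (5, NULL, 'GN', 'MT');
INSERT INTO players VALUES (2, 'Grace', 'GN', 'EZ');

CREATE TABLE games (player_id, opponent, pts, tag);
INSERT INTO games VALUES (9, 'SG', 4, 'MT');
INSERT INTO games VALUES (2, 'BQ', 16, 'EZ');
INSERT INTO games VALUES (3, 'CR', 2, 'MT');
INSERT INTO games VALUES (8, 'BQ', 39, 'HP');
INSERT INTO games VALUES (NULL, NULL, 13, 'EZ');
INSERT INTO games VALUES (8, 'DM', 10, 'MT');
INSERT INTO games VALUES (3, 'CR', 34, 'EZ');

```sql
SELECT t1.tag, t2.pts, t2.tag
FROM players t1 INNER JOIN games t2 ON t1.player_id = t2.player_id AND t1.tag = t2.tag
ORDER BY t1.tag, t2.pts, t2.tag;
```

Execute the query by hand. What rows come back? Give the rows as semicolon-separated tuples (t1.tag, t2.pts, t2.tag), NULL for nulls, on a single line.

(EZ, 16, EZ); (MT, 2, MT)

INNER JOIN keeps only pairs where the ON condition holds.
Matching on t1.player_id = t2.player_id AND t1.tag = t2.tag. A NULL in a compared column never satisfies the condition.
- t1 row (player_id=5, tag=HP): no match → dropped.
- t1 row (player_id=2, tag=MT): no match → dropped.
- t1 row (player_id=3, tag=MT): matches 1 t2 row(s) → 1 output row(s).
- t1 row (player_id=5, tag=EZ): no match → dropped.
- t1 row (player_id=5, tag=MT): no match → dropped.
- t1 row (player_id=2, tag=EZ): matches 1 t2 row(s) → 1 output row(s).
After projecting and ordering:
t1.tag | t2.pts | t2.tag
EZ | 16 | EZ
MT | 2 | MT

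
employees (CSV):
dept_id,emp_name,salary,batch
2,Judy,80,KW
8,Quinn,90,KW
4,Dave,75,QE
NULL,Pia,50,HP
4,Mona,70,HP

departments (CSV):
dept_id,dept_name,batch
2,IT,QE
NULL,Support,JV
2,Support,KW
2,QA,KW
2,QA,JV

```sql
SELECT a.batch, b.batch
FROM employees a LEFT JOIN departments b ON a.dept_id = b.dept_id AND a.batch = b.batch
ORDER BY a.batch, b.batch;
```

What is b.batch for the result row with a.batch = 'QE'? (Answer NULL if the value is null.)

LEFT JOIN keeps every row from `employees`; unmatched rows get NULL for `departments`'s columns.
Matching on a.dept_id = b.dept_id AND a.batch = b.batch. A NULL in a compared column never satisfies the condition.
- a row (dept_id=2, batch=KW): matches 2 b row(s) → 2 output row(s).
- a row (dept_id=8, batch=KW): no match → kept, b columns NULL.
- a row (dept_id=4, batch=QE): no match → kept, b columns NULL.
- a row (dept_id=NULL, batch=HP): no match → kept, b columns NULL.
- a row (dept_id=4, batch=HP): no match → kept, b columns NULL.

NULL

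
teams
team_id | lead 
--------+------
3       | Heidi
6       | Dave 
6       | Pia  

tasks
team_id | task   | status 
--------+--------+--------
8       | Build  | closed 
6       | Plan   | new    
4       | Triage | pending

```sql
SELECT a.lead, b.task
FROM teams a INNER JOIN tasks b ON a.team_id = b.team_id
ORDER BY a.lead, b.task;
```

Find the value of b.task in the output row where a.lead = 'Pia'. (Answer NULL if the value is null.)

Plan

INNER JOIN keeps only pairs where the ON condition holds.
Matching on a.team_id = b.team_id.
- a[0] team_id=3 → no match; dropped.
- a[1] team_id=6 → 1 match(es) in b → 1 row(s).
- a[2] team_id=6 → 1 match(es) in b → 1 row(s).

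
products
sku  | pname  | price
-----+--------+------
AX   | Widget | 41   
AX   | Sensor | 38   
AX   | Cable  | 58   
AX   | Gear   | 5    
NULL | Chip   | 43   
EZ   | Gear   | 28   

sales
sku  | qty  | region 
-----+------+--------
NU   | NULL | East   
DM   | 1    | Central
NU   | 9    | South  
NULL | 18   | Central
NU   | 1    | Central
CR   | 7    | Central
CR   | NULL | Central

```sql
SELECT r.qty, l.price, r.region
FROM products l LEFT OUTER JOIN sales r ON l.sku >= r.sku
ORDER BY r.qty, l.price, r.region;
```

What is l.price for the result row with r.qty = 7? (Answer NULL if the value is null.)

28

LEFT JOIN keeps every row from `products`; unmatched rows get NULL for `sales`'s columns.
Matching on l.sku >= r.sku. A NULL in a compared column never satisfies the condition.
- l (sku=AX) has no partner → padded with NULL.
- l (sku=AX) has no partner → padded with NULL.
- l (sku=AX) has no partner → padded with NULL.
- l (sku=AX) has no partner → padded with NULL.
- l (sku=NULL) has no partner → padded with NULL.
- l (sku=EZ) pairs with 3 row(s) of r.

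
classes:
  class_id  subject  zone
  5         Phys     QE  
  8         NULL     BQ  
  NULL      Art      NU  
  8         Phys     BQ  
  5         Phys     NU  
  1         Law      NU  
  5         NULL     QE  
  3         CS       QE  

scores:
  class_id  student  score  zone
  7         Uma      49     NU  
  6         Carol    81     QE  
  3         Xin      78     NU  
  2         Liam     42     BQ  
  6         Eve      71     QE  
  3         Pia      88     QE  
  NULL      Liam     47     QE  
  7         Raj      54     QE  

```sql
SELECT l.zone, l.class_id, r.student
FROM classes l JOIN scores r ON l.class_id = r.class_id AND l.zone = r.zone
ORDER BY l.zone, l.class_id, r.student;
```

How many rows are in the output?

INNER JOIN keeps only pairs where the ON condition holds.
Matching on l.class_id = r.class_id AND l.zone = r.zone. A NULL in a compared column never satisfies the condition.
Matched pairs: 1.
Total: 1 rows.

1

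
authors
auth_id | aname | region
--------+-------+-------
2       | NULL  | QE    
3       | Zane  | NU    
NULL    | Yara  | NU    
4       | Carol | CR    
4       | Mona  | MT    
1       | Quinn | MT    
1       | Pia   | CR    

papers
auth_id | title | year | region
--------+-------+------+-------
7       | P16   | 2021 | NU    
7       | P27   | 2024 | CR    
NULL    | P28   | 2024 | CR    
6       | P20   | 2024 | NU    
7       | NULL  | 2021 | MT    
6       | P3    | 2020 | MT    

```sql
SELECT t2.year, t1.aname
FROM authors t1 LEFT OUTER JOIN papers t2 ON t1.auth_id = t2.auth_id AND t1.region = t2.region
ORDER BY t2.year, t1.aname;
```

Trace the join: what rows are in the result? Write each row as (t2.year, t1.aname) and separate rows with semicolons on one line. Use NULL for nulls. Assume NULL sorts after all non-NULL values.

LEFT JOIN keeps every row from `authors`; unmatched rows get NULL for `papers`'s columns.
Matching on t1.auth_id = t2.auth_id AND t1.region = t2.region. A NULL in a compared column never satisfies the condition.
- t1 (auth_id=2, region=QE) has no partner → padded with NULL.
- t1 (auth_id=3, region=NU) has no partner → padded with NULL.
- t1 (auth_id=NULL, region=NU) has no partner → padded with NULL.
- t1 (auth_id=4, region=CR) has no partner → padded with NULL.
- t1 (auth_id=4, region=MT) has no partner → padded with NULL.
- t1 (auth_id=1, region=MT) has no partner → padded with NULL.
- t1 (auth_id=1, region=CR) has no partner → padded with NULL.
After projecting and ordering:
t2.year | t1.aname
NULL | Carol
NULL | Mona
NULL | Pia
NULL | Quinn
NULL | Yara
NULL | Zane
NULL | NULL

(NULL, Carol); (NULL, Mona); (NULL, Pia); (NULL, Quinn); (NULL, Yara); (NULL, Zane); (NULL, NULL)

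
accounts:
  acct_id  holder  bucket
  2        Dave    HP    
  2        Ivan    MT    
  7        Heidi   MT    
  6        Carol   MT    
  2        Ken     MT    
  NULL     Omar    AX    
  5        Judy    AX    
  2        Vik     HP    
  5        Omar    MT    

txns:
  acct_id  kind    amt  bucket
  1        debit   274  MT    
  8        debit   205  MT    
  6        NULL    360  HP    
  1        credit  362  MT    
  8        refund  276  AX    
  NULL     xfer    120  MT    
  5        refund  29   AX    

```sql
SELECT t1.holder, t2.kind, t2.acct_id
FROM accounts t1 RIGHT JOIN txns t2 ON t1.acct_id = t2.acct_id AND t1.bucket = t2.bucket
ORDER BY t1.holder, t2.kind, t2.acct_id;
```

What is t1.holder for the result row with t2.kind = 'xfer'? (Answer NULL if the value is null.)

RIGHT JOIN keeps every row from `txns`; unmatched rows get NULL for `accounts`'s columns.
Matching on t1.acct_id = t2.acct_id AND t1.bucket = t2.bucket. A NULL in a compared column never satisfies the condition.
- t1 row (acct_id=2, bucket=HP): no match.
- t1 row (acct_id=2, bucket=MT): no match.
- t1 row (acct_id=7, bucket=MT): no match.
- t1 row (acct_id=6, bucket=MT): no match.
- t1 row (acct_id=2, bucket=MT): no match.
- t1 row (acct_id=NULL, bucket=AX): no match.
- t1 row (acct_id=5, bucket=AX): matches 1 t2 row(s) → 1 output row(s).
- t1 row (acct_id=2, bucket=HP): no match.
- t1 row (acct_id=5, bucket=MT): no match.
- 6 t2 row(s) had no t1 match → kept, t1 columns NULL.

NULL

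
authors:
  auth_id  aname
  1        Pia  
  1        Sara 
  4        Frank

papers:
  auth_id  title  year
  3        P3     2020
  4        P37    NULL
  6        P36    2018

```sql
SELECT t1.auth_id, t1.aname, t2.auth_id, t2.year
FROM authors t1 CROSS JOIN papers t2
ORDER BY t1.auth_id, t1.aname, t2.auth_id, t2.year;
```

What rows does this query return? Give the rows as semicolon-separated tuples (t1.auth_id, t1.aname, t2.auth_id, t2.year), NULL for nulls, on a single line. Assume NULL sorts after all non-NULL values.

(1, Pia, 3, 2020); (1, Pia, 4, NULL); (1, Pia, 6, 2018); (1, Sara, 3, 2020); (1, Sara, 4, NULL); (1, Sara, 6, 2018); (4, Frank, 3, 2020); (4, Frank, 4, NULL); (4, Frank, 6, 2018)

CROSS JOIN pairs every row of `authors` with every row of `papers`: 3 × 3 = 9 rows.
After projecting and ordering:
t1.auth_id | t1.aname | t2.auth_id | t2.year
1 | Pia | 3 | 2020
1 | Pia | 4 | NULL
1 | Pia | 6 | 2018
1 | Sara | 3 | 2020
1 | Sara | 4 | NULL
1 | Sara | 6 | 2018
4 | Frank | 3 | 2020
4 | Frank | 4 | NULL
4 | Frank | 6 | 2018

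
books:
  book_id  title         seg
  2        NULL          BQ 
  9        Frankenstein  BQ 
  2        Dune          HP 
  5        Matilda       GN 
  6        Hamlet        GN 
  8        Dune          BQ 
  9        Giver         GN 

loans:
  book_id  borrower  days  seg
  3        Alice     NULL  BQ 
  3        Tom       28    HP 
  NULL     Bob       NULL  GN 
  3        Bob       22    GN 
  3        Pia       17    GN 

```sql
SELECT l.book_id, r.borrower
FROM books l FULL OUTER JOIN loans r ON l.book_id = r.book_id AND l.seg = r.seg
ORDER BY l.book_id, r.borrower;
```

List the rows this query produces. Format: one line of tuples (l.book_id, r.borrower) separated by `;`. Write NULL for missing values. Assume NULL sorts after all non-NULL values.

(2, NULL); (2, NULL); (5, NULL); (6, NULL); (8, NULL); (9, NULL); (9, NULL); (NULL, Alice); (NULL, Bob); (NULL, Bob); (NULL, Pia); (NULL, Tom)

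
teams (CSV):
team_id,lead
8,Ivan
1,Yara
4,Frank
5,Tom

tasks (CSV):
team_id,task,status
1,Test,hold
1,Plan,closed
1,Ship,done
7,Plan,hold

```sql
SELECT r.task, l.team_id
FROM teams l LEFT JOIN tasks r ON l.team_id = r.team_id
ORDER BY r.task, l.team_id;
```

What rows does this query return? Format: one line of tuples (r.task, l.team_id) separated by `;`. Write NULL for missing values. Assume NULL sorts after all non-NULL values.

(Plan, 1); (Ship, 1); (Test, 1); (NULL, 4); (NULL, 5); (NULL, 8)

LEFT JOIN keeps every row from `teams`; unmatched rows get NULL for `tasks`'s columns.
Matching on l.team_id = r.team_id.
- l row (team_id=8): no match → kept, r columns NULL.
- l row (team_id=1): matches 3 r row(s) → 3 output row(s).
- l row (team_id=4): no match → kept, r columns NULL.
- l row (team_id=5): no match → kept, r columns NULL.
After projecting and ordering:
r.task | l.team_id
Plan | 1
Ship | 1
Test | 1
NULL | 4
NULL | 5
NULL | 8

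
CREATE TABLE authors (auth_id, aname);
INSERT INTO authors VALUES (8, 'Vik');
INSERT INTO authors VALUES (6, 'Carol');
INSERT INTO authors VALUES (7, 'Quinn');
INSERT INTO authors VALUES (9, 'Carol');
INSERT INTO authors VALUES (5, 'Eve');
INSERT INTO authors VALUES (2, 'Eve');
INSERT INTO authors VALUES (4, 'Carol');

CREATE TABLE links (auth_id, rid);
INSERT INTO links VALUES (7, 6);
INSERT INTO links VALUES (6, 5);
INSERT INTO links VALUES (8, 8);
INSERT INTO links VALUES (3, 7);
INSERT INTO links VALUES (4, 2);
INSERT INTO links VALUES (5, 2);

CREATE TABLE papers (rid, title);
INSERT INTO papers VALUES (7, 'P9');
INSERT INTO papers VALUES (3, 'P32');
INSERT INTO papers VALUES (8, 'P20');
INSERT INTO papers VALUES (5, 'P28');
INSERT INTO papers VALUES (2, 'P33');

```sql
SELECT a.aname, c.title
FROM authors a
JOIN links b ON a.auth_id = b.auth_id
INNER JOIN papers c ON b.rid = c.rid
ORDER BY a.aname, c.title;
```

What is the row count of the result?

4

Evaluate left to right. First `authors a INNER JOIN links b` on auth_id: 5 row(s).
Then INNER JOIN `papers c` on rid: keep only rows whose b.rid appears in c.
Result: 4 row(s).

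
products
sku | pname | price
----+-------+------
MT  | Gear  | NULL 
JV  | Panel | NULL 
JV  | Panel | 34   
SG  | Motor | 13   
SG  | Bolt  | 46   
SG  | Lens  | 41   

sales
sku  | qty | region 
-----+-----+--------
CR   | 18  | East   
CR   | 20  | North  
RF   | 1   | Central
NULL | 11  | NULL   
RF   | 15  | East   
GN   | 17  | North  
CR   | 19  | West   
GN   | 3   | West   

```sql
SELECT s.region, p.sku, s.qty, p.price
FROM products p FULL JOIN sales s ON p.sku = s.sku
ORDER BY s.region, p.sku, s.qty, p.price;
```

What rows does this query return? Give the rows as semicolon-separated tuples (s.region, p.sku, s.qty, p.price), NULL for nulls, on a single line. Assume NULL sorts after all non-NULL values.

FULL OUTER JOIN keeps every row from both sides; unmatched rows get NULL for the other side's columns.
Matching on p.sku = s.sku. A NULL in a compared column never satisfies the condition.
- p row (sku=MT): no match → kept, s columns NULL.
- p row (sku=JV): no match → kept, s columns NULL.
- p row (sku=JV): no match → kept, s columns NULL.
- p row (sku=SG): no match → kept, s columns NULL.
- p row (sku=SG): no match → kept, s columns NULL.
- p row (sku=SG): no match → kept, s columns NULL.
- 8 row(s) from s found no p partner → padded with NULL.

(Central, NULL, 1, NULL); (East, NULL, 15, NULL); (East, NULL, 18, NULL); (North, NULL, 17, NULL); (North, NULL, 20, NULL); (West, NULL, 3, NULL); (West, NULL, 19, NULL); (NULL, JV, NULL, 34); (NULL, JV, NULL, NULL); (NULL, MT, NULL, NULL); (NULL, SG, NULL, 13); (NULL, SG, NULL, 41); (NULL, SG, NULL, 46); (NULL, NULL, 11, NULL)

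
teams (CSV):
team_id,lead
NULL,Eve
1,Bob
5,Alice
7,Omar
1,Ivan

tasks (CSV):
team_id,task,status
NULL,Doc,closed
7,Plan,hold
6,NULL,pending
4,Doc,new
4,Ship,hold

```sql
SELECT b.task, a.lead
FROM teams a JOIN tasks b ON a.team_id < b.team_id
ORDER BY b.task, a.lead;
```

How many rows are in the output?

10

INNER JOIN keeps only pairs where the ON condition holds.
Matching on a.team_id < b.team_id. A NULL in a compared column never satisfies the condition.
- a (team_id=NULL) has no partner → excluded.
- a (team_id=1) pairs with 4 row(s) of b.
- a (team_id=5) pairs with 2 row(s) of b.
- a (team_id=7) has no partner → excluded.
- a (team_id=1) pairs with 4 row(s) of b.
Total: 10 rows.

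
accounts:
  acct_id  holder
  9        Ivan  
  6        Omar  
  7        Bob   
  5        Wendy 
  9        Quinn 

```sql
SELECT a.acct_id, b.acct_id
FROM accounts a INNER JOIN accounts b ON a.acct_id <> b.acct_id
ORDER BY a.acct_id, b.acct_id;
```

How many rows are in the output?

18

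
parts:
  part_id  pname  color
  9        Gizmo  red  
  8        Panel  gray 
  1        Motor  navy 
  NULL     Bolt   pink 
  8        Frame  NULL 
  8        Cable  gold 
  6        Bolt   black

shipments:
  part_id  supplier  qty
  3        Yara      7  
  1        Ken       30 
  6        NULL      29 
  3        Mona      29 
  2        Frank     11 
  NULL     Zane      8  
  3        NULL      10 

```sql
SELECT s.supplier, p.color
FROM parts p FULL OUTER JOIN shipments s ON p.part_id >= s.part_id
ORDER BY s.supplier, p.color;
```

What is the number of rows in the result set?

FULL OUTER JOIN keeps every row from both sides; unmatched rows get NULL for the other side's columns.
Matching on p.part_id >= s.part_id. A NULL in a compared column never satisfies the condition.
- part_id=9: 6 matching s row(s), so 6 row(s) emitted.
- part_id=8: 6 matching s row(s), so 6 row(s) emitted.
- part_id=1: 1 matching s row(s), so 1 row(s) emitted.
- part_id=NULL: no s row matches, row kept with s columns NULL.
- part_id=8: 6 matching s row(s), so 6 row(s) emitted.
- part_id=8: 6 matching s row(s), so 6 row(s) emitted.
- part_id=6: 6 matching s row(s), so 6 row(s) emitted.
- 1 row(s) from s found no p partner → padded with NULL.
Total: 31 matched + 2 padded = 33 rows.

33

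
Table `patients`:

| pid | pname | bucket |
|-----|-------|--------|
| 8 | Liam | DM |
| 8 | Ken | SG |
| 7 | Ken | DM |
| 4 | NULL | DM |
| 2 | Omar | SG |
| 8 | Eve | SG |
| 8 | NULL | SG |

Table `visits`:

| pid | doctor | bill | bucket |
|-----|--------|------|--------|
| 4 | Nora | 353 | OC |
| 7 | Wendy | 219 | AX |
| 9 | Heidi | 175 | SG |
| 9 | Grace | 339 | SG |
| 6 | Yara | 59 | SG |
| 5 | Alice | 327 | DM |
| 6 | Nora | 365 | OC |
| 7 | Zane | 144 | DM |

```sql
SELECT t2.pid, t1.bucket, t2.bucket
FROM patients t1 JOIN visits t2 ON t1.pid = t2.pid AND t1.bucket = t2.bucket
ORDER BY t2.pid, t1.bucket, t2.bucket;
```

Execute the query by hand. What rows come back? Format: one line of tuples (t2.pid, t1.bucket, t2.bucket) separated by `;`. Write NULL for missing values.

INNER JOIN keeps only pairs where the ON condition holds.
Matching on t1.pid = t2.pid AND t1.bucket = t2.bucket.
- t1[0] pid=8, bucket=DM → no match; dropped.
- t1[1] pid=8, bucket=SG → no match; dropped.
- t1[2] pid=7, bucket=DM → 1 match(es) in t2 → 1 row(s).
- t1[3] pid=4, bucket=DM → no match; dropped.
- t1[4] pid=2, bucket=SG → no match; dropped.
- t1[5] pid=8, bucket=SG → no match; dropped.
- t1[6] pid=8, bucket=SG → no match; dropped.
After projecting and ordering:
t2.pid | t1.bucket | t2.bucket
7 | DM | DM

(7, DM, DM)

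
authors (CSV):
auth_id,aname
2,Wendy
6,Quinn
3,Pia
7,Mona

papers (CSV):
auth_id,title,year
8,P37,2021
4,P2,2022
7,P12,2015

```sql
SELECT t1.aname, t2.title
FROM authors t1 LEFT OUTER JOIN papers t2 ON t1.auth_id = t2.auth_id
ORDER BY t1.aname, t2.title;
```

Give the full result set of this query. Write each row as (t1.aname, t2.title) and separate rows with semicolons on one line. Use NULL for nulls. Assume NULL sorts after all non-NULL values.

LEFT JOIN keeps every row from `authors`; unmatched rows get NULL for `papers`'s columns.
Matching on t1.auth_id = t2.auth_id.
- t1 row (auth_id=2): no match → kept, t2 columns NULL.
- t1 row (auth_id=6): no match → kept, t2 columns NULL.
- t1 row (auth_id=3): no match → kept, t2 columns NULL.
- t1 row (auth_id=7): matches 1 t2 row(s) → 1 output row(s).
After projecting and ordering:
t1.aname | t2.title
Mona | P12
Pia | NULL
Quinn | NULL
Wendy | NULL

(Mona, P12); (Pia, NULL); (Quinn, NULL); (Wendy, NULL)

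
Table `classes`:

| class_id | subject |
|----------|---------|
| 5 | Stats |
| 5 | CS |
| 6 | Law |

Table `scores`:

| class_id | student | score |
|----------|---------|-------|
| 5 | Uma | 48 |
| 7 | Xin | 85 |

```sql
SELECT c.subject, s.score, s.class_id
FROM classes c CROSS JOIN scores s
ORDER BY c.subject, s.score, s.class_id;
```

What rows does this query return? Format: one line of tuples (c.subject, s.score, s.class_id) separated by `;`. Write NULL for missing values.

CROSS JOIN pairs every row of `classes` with every row of `scores`: 3 × 2 = 6 rows.
After projecting and ordering:
c.subject | s.score | s.class_id
CS | 48 | 5
CS | 85 | 7
Law | 48 | 5
Law | 85 | 7
Stats | 48 | 5
Stats | 85 | 7

(CS, 48, 5); (CS, 85, 7); (Law, 48, 5); (Law, 85, 7); (Stats, 48, 5); (Stats, 85, 7)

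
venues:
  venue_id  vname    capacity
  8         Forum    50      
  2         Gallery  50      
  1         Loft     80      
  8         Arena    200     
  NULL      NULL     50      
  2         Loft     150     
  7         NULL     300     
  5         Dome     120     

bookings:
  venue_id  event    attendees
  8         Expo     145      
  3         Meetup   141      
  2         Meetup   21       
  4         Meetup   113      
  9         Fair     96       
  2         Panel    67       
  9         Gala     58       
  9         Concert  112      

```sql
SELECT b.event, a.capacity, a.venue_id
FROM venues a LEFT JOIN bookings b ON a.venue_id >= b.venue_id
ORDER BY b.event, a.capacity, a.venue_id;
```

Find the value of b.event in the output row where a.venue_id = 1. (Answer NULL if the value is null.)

LEFT JOIN keeps every row from `venues`; unmatched rows get NULL for `bookings`'s columns.
Matching on a.venue_id >= b.venue_id. A NULL in a compared column never satisfies the condition.
- venue_id=8: 5 matching b row(s), so 5 row(s) emitted.
- venue_id=2: 2 matching b row(s), so 2 row(s) emitted.
- venue_id=1: no b row matches, row kept with b columns NULL.
- venue_id=8: 5 matching b row(s), so 5 row(s) emitted.
- venue_id=NULL: no b row matches, row kept with b columns NULL.
- venue_id=2: 2 matching b row(s), so 2 row(s) emitted.
- venue_id=7: 4 matching b row(s), so 4 row(s) emitted.
- venue_id=5: 4 matching b row(s), so 4 row(s) emitted.

NULL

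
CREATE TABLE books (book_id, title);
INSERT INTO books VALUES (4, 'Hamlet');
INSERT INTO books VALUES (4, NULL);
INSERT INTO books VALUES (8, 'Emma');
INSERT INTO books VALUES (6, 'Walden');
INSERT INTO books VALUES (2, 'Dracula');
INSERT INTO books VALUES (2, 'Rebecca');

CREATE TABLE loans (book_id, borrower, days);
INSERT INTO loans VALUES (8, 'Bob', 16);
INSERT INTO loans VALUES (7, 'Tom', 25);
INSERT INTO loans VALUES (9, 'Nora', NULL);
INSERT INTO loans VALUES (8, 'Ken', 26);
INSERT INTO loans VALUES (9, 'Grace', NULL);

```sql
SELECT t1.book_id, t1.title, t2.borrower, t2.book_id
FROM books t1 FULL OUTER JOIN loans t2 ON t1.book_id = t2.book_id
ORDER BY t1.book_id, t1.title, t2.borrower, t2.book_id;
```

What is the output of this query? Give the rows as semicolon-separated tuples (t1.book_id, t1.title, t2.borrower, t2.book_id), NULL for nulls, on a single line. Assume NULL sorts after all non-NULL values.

(2, Dracula, NULL, NULL); (2, Rebecca, NULL, NULL); (4, Hamlet, NULL, NULL); (4, NULL, NULL, NULL); (6, Walden, NULL, NULL); (8, Emma, Bob, 8); (8, Emma, Ken, 8); (NULL, NULL, Grace, 9); (NULL, NULL, Nora, 9); (NULL, NULL, Tom, 7)

FULL OUTER JOIN keeps every row from both sides; unmatched rows get NULL for the other side's columns.
Matching on t1.book_id = t2.book_id.
Matched pairs: 2; unmatched t1 rows kept: 5; unmatched t2 rows kept: 3.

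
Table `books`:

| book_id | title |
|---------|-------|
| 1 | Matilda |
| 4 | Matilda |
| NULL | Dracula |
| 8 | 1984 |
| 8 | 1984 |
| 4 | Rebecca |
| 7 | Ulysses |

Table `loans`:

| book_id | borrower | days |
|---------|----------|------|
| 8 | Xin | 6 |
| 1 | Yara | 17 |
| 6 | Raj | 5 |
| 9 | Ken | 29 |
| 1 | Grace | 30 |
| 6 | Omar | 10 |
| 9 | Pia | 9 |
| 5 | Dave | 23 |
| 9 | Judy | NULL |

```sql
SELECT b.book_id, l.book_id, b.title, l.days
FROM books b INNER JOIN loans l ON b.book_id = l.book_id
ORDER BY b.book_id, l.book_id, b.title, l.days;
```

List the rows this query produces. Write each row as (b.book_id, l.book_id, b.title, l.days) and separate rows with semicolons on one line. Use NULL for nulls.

(1, 1, Matilda, 17); (1, 1, Matilda, 30); (8, 8, 1984, 6); (8, 8, 1984, 6)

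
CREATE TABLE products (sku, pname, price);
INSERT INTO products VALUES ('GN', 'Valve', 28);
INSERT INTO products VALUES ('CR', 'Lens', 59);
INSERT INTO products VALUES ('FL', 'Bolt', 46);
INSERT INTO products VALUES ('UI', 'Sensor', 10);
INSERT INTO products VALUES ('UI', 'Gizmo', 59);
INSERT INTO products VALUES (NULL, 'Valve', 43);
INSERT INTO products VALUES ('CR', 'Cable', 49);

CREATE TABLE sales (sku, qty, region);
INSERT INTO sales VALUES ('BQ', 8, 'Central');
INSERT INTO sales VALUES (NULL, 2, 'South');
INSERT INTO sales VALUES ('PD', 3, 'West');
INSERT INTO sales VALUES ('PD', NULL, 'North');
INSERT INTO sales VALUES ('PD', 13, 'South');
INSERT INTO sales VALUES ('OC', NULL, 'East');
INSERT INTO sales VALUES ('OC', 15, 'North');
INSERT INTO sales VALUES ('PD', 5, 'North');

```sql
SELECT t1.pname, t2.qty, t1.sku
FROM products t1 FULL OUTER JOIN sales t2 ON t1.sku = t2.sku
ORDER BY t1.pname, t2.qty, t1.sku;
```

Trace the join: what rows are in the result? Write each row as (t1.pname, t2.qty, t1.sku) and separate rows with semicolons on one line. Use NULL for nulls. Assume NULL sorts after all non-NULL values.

(Bolt, NULL, FL); (Cable, NULL, CR); (Gizmo, NULL, UI); (Lens, NULL, CR); (Sensor, NULL, UI); (Valve, NULL, GN); (Valve, NULL, NULL); (NULL, 2, NULL); (NULL, 3, NULL); (NULL, 5, NULL); (NULL, 8, NULL); (NULL, 13, NULL); (NULL, 15, NULL); (NULL, NULL, NULL); (NULL, NULL, NULL)

FULL OUTER JOIN keeps every row from both sides; unmatched rows get NULL for the other side's columns.
Matching on t1.sku = t2.sku. A NULL in a compared column never satisfies the condition.
Matched pairs: 0; unmatched t1 rows kept: 7; unmatched t2 rows kept: 8.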